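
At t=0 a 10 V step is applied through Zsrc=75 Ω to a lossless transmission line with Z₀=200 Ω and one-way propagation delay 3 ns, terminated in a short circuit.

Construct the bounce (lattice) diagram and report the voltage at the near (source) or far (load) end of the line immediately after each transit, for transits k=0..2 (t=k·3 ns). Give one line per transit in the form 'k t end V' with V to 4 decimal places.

0 0 source 7.2727
1 3 load 0.0000
2 6 source 3.3058

Γ_L=-1.000000, Γ_S=-0.454545; launch V₁=10·200/275=7.272727
k=0 src: V=7.2727
k=1 load: inc=7.272727, refl=7.272727·-1.000000=-7.2727; V=0.000000+7.272727+-7.272727=0.0000
k=2 src: inc=-7.272727, refl=-7.272727·-0.454545=3.3058; V=7.272727+-7.272727+3.305785=3.3058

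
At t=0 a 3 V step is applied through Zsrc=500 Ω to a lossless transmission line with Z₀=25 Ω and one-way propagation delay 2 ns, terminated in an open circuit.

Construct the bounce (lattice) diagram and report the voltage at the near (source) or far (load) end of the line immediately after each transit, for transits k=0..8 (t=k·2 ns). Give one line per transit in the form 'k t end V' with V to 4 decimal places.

Γ_L=1.000000, Γ_S=0.904762; launch V₁=3·25/525=0.142857
k=0 src: V=0.1429
k=1 load: inc=0.142857, refl=0.142857·1.000000=0.1429; V=0.000000+0.142857+0.142857=0.2857
k=2 src: inc=0.142857, refl=0.142857·0.904762=0.1293; V=0.142857+0.142857+0.129252=0.4150
k=3 load: inc=0.129252, refl=0.129252·1.000000=0.1293; V=0.285714+0.129252+0.129252=0.5442
k=4 src: inc=0.129252, refl=0.129252·0.904762=0.1169; V=0.414966+0.129252+0.116942=0.6612
k=5 load: inc=0.116942, refl=0.116942·1.000000=0.1169; V=0.544218+0.116942+0.116942=0.7781
k=6 src: inc=0.116942, refl=0.116942·0.904762=0.1058; V=0.661160+0.116942+0.105805=0.8839
k=7 load: inc=0.105805, refl=0.105805·1.000000=0.1058; V=0.778102+0.105805+0.105805=0.9897
k=8 src: inc=0.105805, refl=0.105805·0.904762=0.0957; V=0.883906+0.105805+0.095728=1.0854

0 0 source 0.1429
1 2 load 0.2857
2 4 source 0.4150
3 6 load 0.5442
4 8 source 0.6612
5 10 load 0.7781
6 12 source 0.8839
7 14 load 0.9897
8 16 source 1.0854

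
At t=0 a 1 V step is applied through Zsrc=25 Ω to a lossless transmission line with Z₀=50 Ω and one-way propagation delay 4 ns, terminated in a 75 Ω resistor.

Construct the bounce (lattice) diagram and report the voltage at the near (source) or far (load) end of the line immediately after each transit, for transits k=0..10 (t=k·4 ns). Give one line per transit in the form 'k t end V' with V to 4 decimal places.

Γ_L=0.200000, Γ_S=-0.333333; launch V₁=1·50/75=0.666667
k=0 src: V=0.6667
k=1 load: inc=0.666667, refl=0.666667·0.200000=0.1333; V=0.000000+0.666667+0.133333=0.8000
k=2 src: inc=0.133333, refl=0.133333·-0.333333=-0.0444; V=0.666667+0.133333+-0.044444=0.7556
k=3 load: inc=-0.044444, refl=-0.044444·0.200000=-0.0089; V=0.800000+-0.044444+-0.008889=0.7467
k=4 src: inc=-0.008889, refl=-0.008889·-0.333333=0.0030; V=0.755556+-0.008889+0.002963=0.7496
k=5 load: inc=0.002963, refl=0.002963·0.200000=0.0006; V=0.746667+0.002963+0.000593=0.7502
k=6 src: inc=0.000593, refl=0.000593·-0.333333=-0.0002; V=0.749630+0.000593+-0.000198=0.7500
k=7 load: inc=-0.000198, refl=-0.000198·0.200000=-0.0000; V=0.750222+-0.000198+-0.000040=0.7500
k=8 src: inc=-0.000040, refl=-0.000040·-0.333333=0.0000; V=0.750025+-0.000040+0.000013=0.7500
k=9 load: inc=0.000013, refl=0.000013·0.200000=0.0000; V=0.749985+0.000013+0.000003=0.7500
k=10 src: inc=0.000003, refl=0.000003·-0.333333=-0.0000; V=0.749998+0.000003+-0.000001=0.7500

0 0 source 0.6667
1 4 load 0.8000
2 8 source 0.7556
3 12 load 0.7467
4 16 source 0.7496
5 20 load 0.7502
6 24 source 0.7500
7 28 load 0.7500
8 32 source 0.7500
9 36 load 0.7500
10 40 source 0.7500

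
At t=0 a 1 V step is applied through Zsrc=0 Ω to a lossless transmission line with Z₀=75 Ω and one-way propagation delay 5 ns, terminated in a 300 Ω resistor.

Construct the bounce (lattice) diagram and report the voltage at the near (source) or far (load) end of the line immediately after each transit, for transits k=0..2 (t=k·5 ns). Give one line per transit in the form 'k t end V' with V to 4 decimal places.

0 0 source 1.0000
1 5 load 1.6000
2 10 source 1.0000

Γ_L=0.600000, Γ_S=-1.000000; launch V₁=1·75/75=1.000000
k=0 src: V=1.0000
k=1 load: inc=1.000000, refl=1.000000·0.600000=0.6000; V=0.000000+1.000000+0.600000=1.6000
k=2 src: inc=0.600000, refl=0.600000·-1.000000=-0.6000; V=1.000000+0.600000+-0.600000=1.0000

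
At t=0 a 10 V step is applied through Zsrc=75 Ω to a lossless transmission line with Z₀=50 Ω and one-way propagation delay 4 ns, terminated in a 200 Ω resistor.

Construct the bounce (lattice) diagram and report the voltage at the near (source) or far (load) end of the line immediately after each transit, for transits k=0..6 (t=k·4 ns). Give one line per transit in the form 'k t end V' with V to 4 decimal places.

Γ_L=0.600000, Γ_S=0.200000; launch V₁=10·50/125=4.000000
k=0 src: V=4.0000
k=1 load: inc=4.000000, refl=4.000000·0.600000=2.4000; V=0.000000+4.000000+2.400000=6.4000
k=2 src: inc=2.400000, refl=2.400000·0.200000=0.4800; V=4.000000+2.400000+0.480000=6.8800
k=3 load: inc=0.480000, refl=0.480000·0.600000=0.2880; V=6.400000+0.480000+0.288000=7.1680
k=4 src: inc=0.288000, refl=0.288000·0.200000=0.0576; V=6.880000+0.288000+0.057600=7.2256
k=5 load: inc=0.057600, refl=0.057600·0.600000=0.0346; V=7.168000+0.057600+0.034560=7.2602
k=6 src: inc=0.034560, refl=0.034560·0.200000=0.0069; V=7.225600+0.034560+0.006912=7.2671

0 0 source 4.0000
1 4 load 6.4000
2 8 source 6.8800
3 12 load 7.1680
4 16 source 7.2256
5 20 load 7.2602
6 24 source 7.2671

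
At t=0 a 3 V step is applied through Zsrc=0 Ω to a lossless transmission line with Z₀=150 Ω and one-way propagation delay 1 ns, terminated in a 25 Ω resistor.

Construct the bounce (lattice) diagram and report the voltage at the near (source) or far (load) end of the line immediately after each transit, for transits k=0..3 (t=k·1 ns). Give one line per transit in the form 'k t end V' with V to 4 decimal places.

Γ_L=-0.714286, Γ_S=-1.000000; launch V₁=3·150/150=3.000000
k=0 src: V=3.0000
k=1 load: inc=3.000000, refl=3.000000·-0.714286=-2.1429; V=0.000000+3.000000+-2.142857=0.8571
k=2 src: inc=-2.142857, refl=-2.142857·-1.000000=2.1429; V=3.000000+-2.142857+2.142857=3.0000
k=3 load: inc=2.142857, refl=2.142857·-0.714286=-1.5306; V=0.857143+2.142857+-1.530612=1.4694

0 0 source 3.0000
1 1 load 0.8571
2 2 source 3.0000
3 3 load 1.4694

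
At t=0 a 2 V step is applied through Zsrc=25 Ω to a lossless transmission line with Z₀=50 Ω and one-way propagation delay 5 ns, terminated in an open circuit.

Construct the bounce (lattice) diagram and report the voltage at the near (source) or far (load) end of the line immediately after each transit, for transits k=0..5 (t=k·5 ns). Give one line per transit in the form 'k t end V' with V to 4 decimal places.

0 0 source 1.3333
1 5 load 2.6667
2 10 source 2.2222
3 15 load 1.7778
4 20 source 1.9259
5 25 load 2.0741

Γ_L=1.000000, Γ_S=-0.333333; launch V₁=2·50/75=1.333333
k=0 src: V=1.3333
k=1 load: inc=1.333333, refl=1.333333·1.000000=1.3333; V=0.000000+1.333333+1.333333=2.6667
k=2 src: inc=1.333333, refl=1.333333·-0.333333=-0.4444; V=1.333333+1.333333+-0.444444=2.2222
k=3 load: inc=-0.444444, refl=-0.444444·1.000000=-0.4444; V=2.666667+-0.444444+-0.444444=1.7778
k=4 src: inc=-0.444444, refl=-0.444444·-0.333333=0.1481; V=2.222222+-0.444444+0.148148=1.9259
k=5 load: inc=0.148148, refl=0.148148·1.000000=0.1481; V=1.777778+0.148148+0.148148=2.0741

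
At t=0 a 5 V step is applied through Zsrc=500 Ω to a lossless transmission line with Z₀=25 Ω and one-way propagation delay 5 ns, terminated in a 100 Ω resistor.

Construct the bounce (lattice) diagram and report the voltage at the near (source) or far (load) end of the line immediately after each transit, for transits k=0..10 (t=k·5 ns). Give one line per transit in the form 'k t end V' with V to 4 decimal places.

Γ_L=0.600000, Γ_S=0.904762; launch V₁=5·25/525=0.238095
k=0 src: V=0.2381
k=1 load: inc=0.238095, refl=0.238095·0.600000=0.1429; V=0.000000+0.238095+0.142857=0.3810
k=2 src: inc=0.142857, refl=0.142857·0.904762=0.1293; V=0.238095+0.142857+0.129252=0.5102
k=3 load: inc=0.129252, refl=0.129252·0.600000=0.0776; V=0.380952+0.129252+0.077551=0.5878
k=4 src: inc=0.077551, refl=0.077551·0.904762=0.0702; V=0.510204+0.077551+0.070165=0.6579
k=5 load: inc=0.070165, refl=0.070165·0.600000=0.0421; V=0.587755+0.070165+0.042099=0.7000
k=6 src: inc=0.042099, refl=0.042099·0.904762=0.0381; V=0.657920+0.042099+0.038090=0.7381
k=7 load: inc=0.038090, refl=0.038090·0.600000=0.0229; V=0.700019+0.038090+0.022854=0.7610
k=8 src: inc=0.022854, refl=0.022854·0.904762=0.0207; V=0.738109+0.022854+0.020677=0.7816
k=9 load: inc=0.020677, refl=0.020677·0.600000=0.0124; V=0.760963+0.020677+0.012406=0.7940
k=10 src: inc=0.012406, refl=0.012406·0.904762=0.0112; V=0.781640+0.012406+0.011225=0.8053

0 0 source 0.2381
1 5 load 0.3810
2 10 source 0.5102
3 15 load 0.5878
4 20 source 0.6579
5 25 load 0.7000
6 30 source 0.7381
7 35 load 0.7610
8 40 source 0.7816
9 45 load 0.7940
10 50 source 0.8053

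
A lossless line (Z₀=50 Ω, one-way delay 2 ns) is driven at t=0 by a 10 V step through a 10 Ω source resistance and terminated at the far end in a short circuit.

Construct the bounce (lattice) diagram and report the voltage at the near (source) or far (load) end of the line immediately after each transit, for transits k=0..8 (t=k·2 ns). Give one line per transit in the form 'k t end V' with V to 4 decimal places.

0 0 source 8.3333
1 2 load 0.0000
2 4 source 5.5556
3 6 load 0.0000
4 8 source 3.7037
5 10 load 0.0000
6 12 source 2.4691
7 14 load 0.0000
8 16 source 1.6461

Γ_L=-1.000000, Γ_S=-0.666667; launch V₁=10·50/60=8.333333
k=0 src: V=8.3333
k=1 load: inc=8.333333, refl=8.333333·-1.000000=-8.3333; V=0.000000+8.333333+-8.333333=0.0000
k=2 src: inc=-8.333333, refl=-8.333333·-0.666667=5.5556; V=8.333333+-8.333333+5.555556=5.5556
k=3 load: inc=5.555556, refl=5.555556·-1.000000=-5.5556; V=0.000000+5.555556+-5.555556=0.0000
k=4 src: inc=-5.555556, refl=-5.555556·-0.666667=3.7037; V=5.555556+-5.555556+3.703704=3.7037
k=5 load: inc=3.703704, refl=3.703704·-1.000000=-3.7037; V=0.000000+3.703704+-3.703704=0.0000
k=6 src: inc=-3.703704, refl=-3.703704·-0.666667=2.4691; V=3.703704+-3.703704+2.469136=2.4691
k=7 load: inc=2.469136, refl=2.469136·-1.000000=-2.4691; V=0.000000+2.469136+-2.469136=0.0000
k=8 src: inc=-2.469136, refl=-2.469136·-0.666667=1.6461; V=2.469136+-2.469136+1.646091=1.6461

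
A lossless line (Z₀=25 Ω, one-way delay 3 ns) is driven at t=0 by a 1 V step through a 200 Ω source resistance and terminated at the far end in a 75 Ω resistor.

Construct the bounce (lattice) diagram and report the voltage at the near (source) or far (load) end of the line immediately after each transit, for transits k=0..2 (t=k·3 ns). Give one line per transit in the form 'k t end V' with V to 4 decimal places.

Γ_L=0.500000, Γ_S=0.777778; launch V₁=1·25/225=0.111111
k=0 src: V=0.1111
k=1 load: inc=0.111111, refl=0.111111·0.500000=0.0556; V=0.000000+0.111111+0.055556=0.1667
k=2 src: inc=0.055556, refl=0.055556·0.777778=0.0432; V=0.111111+0.055556+0.043210=0.2099

0 0 source 0.1111
1 3 load 0.1667
2 6 source 0.2099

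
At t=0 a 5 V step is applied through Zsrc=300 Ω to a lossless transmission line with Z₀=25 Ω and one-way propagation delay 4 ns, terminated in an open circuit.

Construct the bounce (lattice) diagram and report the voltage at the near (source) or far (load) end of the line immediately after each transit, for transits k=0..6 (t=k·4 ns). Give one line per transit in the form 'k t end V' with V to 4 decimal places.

0 0 source 0.3846
1 4 load 0.7692
2 8 source 1.0947
3 12 load 1.4201
4 16 source 1.6955
5 20 load 1.9709
6 24 source 2.2039

Γ_L=1.000000, Γ_S=0.846154; launch V₁=5·25/325=0.384615
k=0 src: V=0.3846
k=1 load: inc=0.384615, refl=0.384615·1.000000=0.3846; V=0.000000+0.384615+0.384615=0.7692
k=2 src: inc=0.384615, refl=0.384615·0.846154=0.3254; V=0.384615+0.384615+0.325444=1.0947
k=3 load: inc=0.325444, refl=0.325444·1.000000=0.3254; V=0.769231+0.325444+0.325444=1.4201
k=4 src: inc=0.325444, refl=0.325444·0.846154=0.2754; V=1.094675+0.325444+0.275376=1.6955
k=5 load: inc=0.275376, refl=0.275376·1.000000=0.2754; V=1.420118+0.275376+0.275376=1.9709
k=6 src: inc=0.275376, refl=0.275376·0.846154=0.2330; V=1.695494+0.275376+0.233010=2.2039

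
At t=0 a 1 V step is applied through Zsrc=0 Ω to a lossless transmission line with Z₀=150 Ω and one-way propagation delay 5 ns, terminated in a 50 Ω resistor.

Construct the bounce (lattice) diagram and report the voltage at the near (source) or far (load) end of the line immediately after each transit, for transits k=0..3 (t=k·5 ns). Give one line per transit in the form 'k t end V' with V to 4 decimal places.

Γ_L=-0.500000, Γ_S=-1.000000; launch V₁=1·150/150=1.000000
k=0 src: V=1.0000
k=1 load: inc=1.000000, refl=1.000000·-0.500000=-0.5000; V=0.000000+1.000000+-0.500000=0.5000
k=2 src: inc=-0.500000, refl=-0.500000·-1.000000=0.5000; V=1.000000+-0.500000+0.500000=1.0000
k=3 load: inc=0.500000, refl=0.500000·-0.500000=-0.2500; V=0.500000+0.500000+-0.250000=0.7500

0 0 source 1.0000
1 5 load 0.5000
2 10 source 1.0000
3 15 load 0.7500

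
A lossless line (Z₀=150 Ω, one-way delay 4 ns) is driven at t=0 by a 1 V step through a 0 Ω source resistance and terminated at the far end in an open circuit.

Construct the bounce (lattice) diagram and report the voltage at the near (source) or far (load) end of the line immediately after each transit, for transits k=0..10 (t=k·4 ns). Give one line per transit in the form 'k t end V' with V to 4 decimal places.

0 0 source 1.0000
1 4 load 2.0000
2 8 source 1.0000
3 12 load 0.0000
4 16 source 1.0000
5 20 load 2.0000
6 24 source 1.0000
7 28 load 0.0000
8 32 source 1.0000
9 36 load 2.0000
10 40 source 1.0000

Γ_L=1.000000, Γ_S=-1.000000; launch V₁=1·150/150=1.000000
k=0 src: V=1.0000
k=1 load: inc=1.000000, refl=1.000000·1.000000=1.0000; V=0.000000+1.000000+1.000000=2.0000
k=2 src: inc=1.000000, refl=1.000000·-1.000000=-1.0000; V=1.000000+1.000000+-1.000000=1.0000
k=3 load: inc=-1.000000, refl=-1.000000·1.000000=-1.0000; V=2.000000+-1.000000+-1.000000=0.0000
k=4 src: inc=-1.000000, refl=-1.000000·-1.000000=1.0000; V=1.000000+-1.000000+1.000000=1.0000
k=5 load: inc=1.000000, refl=1.000000·1.000000=1.0000; V=0.000000+1.000000+1.000000=2.0000
k=6 src: inc=1.000000, refl=1.000000·-1.000000=-1.0000; V=1.000000+1.000000+-1.000000=1.0000
k=7 load: inc=-1.000000, refl=-1.000000·1.000000=-1.0000; V=2.000000+-1.000000+-1.000000=0.0000
k=8 src: inc=-1.000000, refl=-1.000000·-1.000000=1.0000; V=1.000000+-1.000000+1.000000=1.0000
k=9 load: inc=1.000000, refl=1.000000·1.000000=1.0000; V=0.000000+1.000000+1.000000=2.0000
k=10 src: inc=1.000000, refl=1.000000·-1.000000=-1.0000; V=1.000000+1.000000+-1.000000=1.0000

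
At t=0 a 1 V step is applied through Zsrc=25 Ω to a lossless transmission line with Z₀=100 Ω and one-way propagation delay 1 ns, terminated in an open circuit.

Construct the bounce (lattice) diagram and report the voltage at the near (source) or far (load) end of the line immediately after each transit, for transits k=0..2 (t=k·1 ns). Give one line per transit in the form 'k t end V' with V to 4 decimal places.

Γ_L=1.000000, Γ_S=-0.600000; launch V₁=1·100/125=0.800000
k=0 src: V=0.8000
k=1 load: inc=0.800000, refl=0.800000·1.000000=0.8000; V=0.000000+0.800000+0.800000=1.6000
k=2 src: inc=0.800000, refl=0.800000·-0.600000=-0.4800; V=0.800000+0.800000+-0.480000=1.1200

0 0 source 0.8000
1 1 load 1.6000
2 2 source 1.1200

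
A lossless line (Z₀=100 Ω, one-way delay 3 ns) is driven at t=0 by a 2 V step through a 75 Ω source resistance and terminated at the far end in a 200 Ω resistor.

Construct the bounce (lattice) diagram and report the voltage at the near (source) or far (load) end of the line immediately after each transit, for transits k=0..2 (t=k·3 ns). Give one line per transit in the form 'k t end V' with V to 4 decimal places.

Γ_L=0.333333, Γ_S=-0.142857; launch V₁=2·100/175=1.142857
k=0 src: V=1.1429
k=1 load: inc=1.142857, refl=1.142857·0.333333=0.3810; V=0.000000+1.142857+0.380952=1.5238
k=2 src: inc=0.380952, refl=0.380952·-0.142857=-0.0544; V=1.142857+0.380952+-0.054422=1.4694

0 0 source 1.1429
1 3 load 1.5238
2 6 source 1.4694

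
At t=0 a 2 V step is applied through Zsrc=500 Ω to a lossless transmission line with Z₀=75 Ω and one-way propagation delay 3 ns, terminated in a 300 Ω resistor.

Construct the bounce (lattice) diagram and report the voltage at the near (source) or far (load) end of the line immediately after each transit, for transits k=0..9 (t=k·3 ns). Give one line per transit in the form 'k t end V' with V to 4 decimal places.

Γ_L=0.600000, Γ_S=0.739130; launch V₁=2·75/575=0.260870
k=0 src: V=0.2609
k=1 load: inc=0.260870, refl=0.260870·0.600000=0.1565; V=0.000000+0.260870+0.156522=0.4174
k=2 src: inc=0.156522, refl=0.156522·0.739130=0.1157; V=0.260870+0.156522+0.115690=0.5331
k=3 load: inc=0.115690, refl=0.115690·0.600000=0.0694; V=0.417391+0.115690+0.069414=0.6025
k=4 src: inc=0.069414, refl=0.069414·0.739130=0.0513; V=0.533081+0.069414+0.051306=0.6538
k=5 load: inc=0.051306, refl=0.051306·0.600000=0.0308; V=0.602495+0.051306+0.030784=0.6846
k=6 src: inc=0.030784, refl=0.030784·0.739130=0.0228; V=0.653801+0.030784+0.022753=0.7073
k=7 load: inc=0.022753, refl=0.022753·0.600000=0.0137; V=0.684585+0.022753+0.013652=0.7210
k=8 src: inc=0.013652, refl=0.013652·0.739130=0.0101; V=0.707338+0.013652+0.010091=0.7311
k=9 load: inc=0.010091, refl=0.010091·0.600000=0.0061; V=0.720990+0.010091+0.006054=0.7371

0 0 source 0.2609
1 3 load 0.4174
2 6 source 0.5331
3 9 load 0.6025
4 12 source 0.6538
5 15 load 0.6846
6 18 source 0.7073
7 21 load 0.7210
8 24 source 0.7311
9 27 load 0.7371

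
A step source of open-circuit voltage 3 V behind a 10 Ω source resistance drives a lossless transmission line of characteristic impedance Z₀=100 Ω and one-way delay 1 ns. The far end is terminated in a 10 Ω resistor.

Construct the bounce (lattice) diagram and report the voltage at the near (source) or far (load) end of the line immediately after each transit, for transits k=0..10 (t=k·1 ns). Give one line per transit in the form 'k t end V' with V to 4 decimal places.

Γ_L=-0.818182, Γ_S=-0.818182; launch V₁=3·100/110=2.727273
k=0 src: V=2.7273
k=1 load: inc=2.727273, refl=2.727273·-0.818182=-2.2314; V=0.000000+2.727273+-2.231405=0.4959
k=2 src: inc=-2.231405, refl=-2.231405·-0.818182=1.8257; V=2.727273+-2.231405+1.825695=2.3216
k=3 load: inc=1.825695, refl=1.825695·-0.818182=-1.4938; V=0.495868+1.825695+-1.493750=0.8278
k=4 src: inc=-1.493750, refl=-1.493750·-0.818182=1.2222; V=2.321563+-1.493750+1.222159=2.0500
k=5 load: inc=1.222159, refl=1.222159·-0.818182=-0.9999; V=0.827812+1.222159+-0.999949=1.0500
k=6 src: inc=-0.999949, refl=-0.999949·-0.818182=0.8181; V=2.049972+-0.999949+0.818140=1.8682
k=7 load: inc=0.818140, refl=0.818140·-0.818182=-0.6694; V=1.050023+0.818140+-0.669387=1.1988
k=8 src: inc=-0.669387, refl=-0.669387·-0.818182=0.5477; V=1.868163+-0.669387+0.547680=1.7465
k=9 load: inc=0.547680, refl=0.547680·-0.818182=-0.4481; V=1.198776+0.547680+-0.448102=1.2984
k=10 src: inc=-0.448102, refl=-0.448102·-0.818182=0.3666; V=1.746456+-0.448102+0.366629=1.6650

0 0 source 2.7273
1 1 load 0.4959
2 2 source 2.3216
3 3 load 0.8278
4 4 source 2.0500
5 5 load 1.0500
6 6 source 1.8682
7 7 load 1.1988
8 8 source 1.7465
9 9 load 1.2984
10 10 source 1.6650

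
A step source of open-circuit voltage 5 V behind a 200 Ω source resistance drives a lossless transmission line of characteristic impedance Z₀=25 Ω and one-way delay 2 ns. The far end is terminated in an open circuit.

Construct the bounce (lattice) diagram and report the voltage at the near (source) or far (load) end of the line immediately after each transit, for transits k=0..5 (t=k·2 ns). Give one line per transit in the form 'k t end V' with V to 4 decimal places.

0 0 source 0.5556
1 2 load 1.1111
2 4 source 1.5432
3 6 load 1.9753
4 8 source 2.3114
5 10 load 2.6475

Γ_L=1.000000, Γ_S=0.777778; launch V₁=5·25/225=0.555556
k=0 src: V=0.5556
k=1 load: inc=0.555556, refl=0.555556·1.000000=0.5556; V=0.000000+0.555556+0.555556=1.1111
k=2 src: inc=0.555556, refl=0.555556·0.777778=0.4321; V=0.555556+0.555556+0.432099=1.5432
k=3 load: inc=0.432099, refl=0.432099·1.000000=0.4321; V=1.111111+0.432099+0.432099=1.9753
k=4 src: inc=0.432099, refl=0.432099·0.777778=0.3361; V=1.543210+0.432099+0.336077=2.3114
k=5 load: inc=0.336077, refl=0.336077·1.000000=0.3361; V=1.975309+0.336077+0.336077=2.6475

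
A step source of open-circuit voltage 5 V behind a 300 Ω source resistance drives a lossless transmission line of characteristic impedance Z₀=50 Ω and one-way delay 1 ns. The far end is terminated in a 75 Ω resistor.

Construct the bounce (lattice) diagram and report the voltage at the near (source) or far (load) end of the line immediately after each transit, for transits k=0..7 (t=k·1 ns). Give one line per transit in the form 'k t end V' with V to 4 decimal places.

Γ_L=0.200000, Γ_S=0.714286; launch V₁=5·50/350=0.714286
k=0 src: V=0.7143
k=1 load: inc=0.714286, refl=0.714286·0.200000=0.1429; V=0.000000+0.714286+0.142857=0.8571
k=2 src: inc=0.142857, refl=0.142857·0.714286=0.1020; V=0.714286+0.142857+0.102041=0.9592
k=3 load: inc=0.102041, refl=0.102041·0.200000=0.0204; V=0.857143+0.102041+0.020408=0.9796
k=4 src: inc=0.020408, refl=0.020408·0.714286=0.0146; V=0.959184+0.020408+0.014577=0.9942
k=5 load: inc=0.014577, refl=0.014577·0.200000=0.0029; V=0.979592+0.014577+0.002915=0.9971
k=6 src: inc=0.002915, refl=0.002915·0.714286=0.0021; V=0.994169+0.002915+0.002082=0.9992
k=7 load: inc=0.002082, refl=0.002082·0.200000=0.0004; V=0.997085+0.002082+0.000416=0.9996

0 0 source 0.7143
1 1 load 0.8571
2 2 source 0.9592
3 3 load 0.9796
4 4 source 0.9942
5 5 load 0.9971
6 6 source 0.9992
7 7 load 0.9996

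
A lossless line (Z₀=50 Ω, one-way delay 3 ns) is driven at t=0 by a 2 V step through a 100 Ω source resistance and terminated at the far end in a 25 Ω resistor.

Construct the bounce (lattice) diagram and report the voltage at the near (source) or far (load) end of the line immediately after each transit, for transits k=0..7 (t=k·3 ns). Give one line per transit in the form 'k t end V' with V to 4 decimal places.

0 0 source 0.6667
1 3 load 0.4444
2 6 source 0.3704
3 9 load 0.3951
4 12 source 0.4033
5 15 load 0.4005
6 18 source 0.3996
7 21 load 0.3999

Γ_L=-0.333333, Γ_S=0.333333; launch V₁=2·50/150=0.666667
k=0 src: V=0.6667
k=1 load: inc=0.666667, refl=0.666667·-0.333333=-0.2222; V=0.000000+0.666667+-0.222222=0.4444
k=2 src: inc=-0.222222, refl=-0.222222·0.333333=-0.0741; V=0.666667+-0.222222+-0.074074=0.3704
k=3 load: inc=-0.074074, refl=-0.074074·-0.333333=0.0247; V=0.444444+-0.074074+0.024691=0.3951
k=4 src: inc=0.024691, refl=0.024691·0.333333=0.0082; V=0.370370+0.024691+0.008230=0.4033
k=5 load: inc=0.008230, refl=0.008230·-0.333333=-0.0027; V=0.395062+0.008230+-0.002743=0.4005
k=6 src: inc=-0.002743, refl=-0.002743·0.333333=-0.0009; V=0.403292+-0.002743+-0.000914=0.3996
k=7 load: inc=-0.000914, refl=-0.000914·-0.333333=0.0003; V=0.400549+-0.000914+0.000305=0.3999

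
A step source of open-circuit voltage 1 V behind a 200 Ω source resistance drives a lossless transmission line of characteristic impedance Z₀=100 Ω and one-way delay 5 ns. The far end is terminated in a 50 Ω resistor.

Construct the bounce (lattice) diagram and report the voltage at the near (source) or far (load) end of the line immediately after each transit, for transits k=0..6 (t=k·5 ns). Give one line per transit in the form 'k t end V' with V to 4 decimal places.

Γ_L=-0.333333, Γ_S=0.333333; launch V₁=1·100/300=0.333333
k=0 src: V=0.3333
k=1 load: inc=0.333333, refl=0.333333·-0.333333=-0.1111; V=0.000000+0.333333+-0.111111=0.2222
k=2 src: inc=-0.111111, refl=-0.111111·0.333333=-0.0370; V=0.333333+-0.111111+-0.037037=0.1852
k=3 load: inc=-0.037037, refl=-0.037037·-0.333333=0.0123; V=0.222222+-0.037037+0.012346=0.1975
k=4 src: inc=0.012346, refl=0.012346·0.333333=0.0041; V=0.185185+0.012346+0.004115=0.2016
k=5 load: inc=0.004115, refl=0.004115·-0.333333=-0.0014; V=0.197531+0.004115+-0.001372=0.2003
k=6 src: inc=-0.001372, refl=-0.001372·0.333333=-0.0005; V=0.201646+-0.001372+-0.000457=0.1998

0 0 source 0.3333
1 5 load 0.2222
2 10 source 0.1852
3 15 load 0.1975
4 20 source 0.2016
5 25 load 0.2003
6 30 source 0.1998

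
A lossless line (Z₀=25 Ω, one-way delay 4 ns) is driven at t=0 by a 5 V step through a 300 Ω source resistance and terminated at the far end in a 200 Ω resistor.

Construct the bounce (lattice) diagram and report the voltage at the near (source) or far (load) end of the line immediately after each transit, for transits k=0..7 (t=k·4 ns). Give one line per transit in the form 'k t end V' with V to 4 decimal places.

0 0 source 0.3846
1 4 load 0.6838
2 8 source 0.9369
3 12 load 1.1338
4 16 source 1.3003
5 20 load 1.4299
6 24 source 1.5395
7 28 load 1.6248

Γ_L=0.777778, Γ_S=0.846154; launch V₁=5·25/325=0.384615
k=0 src: V=0.3846
k=1 load: inc=0.384615, refl=0.384615·0.777778=0.2991; V=0.000000+0.384615+0.299145=0.6838
k=2 src: inc=0.299145, refl=0.299145·0.846154=0.2531; V=0.384615+0.299145+0.253123=0.9369
k=3 load: inc=0.253123, refl=0.253123·0.777778=0.1969; V=0.683761+0.253123+0.196873=1.1338
k=4 src: inc=0.196873, refl=0.196873·0.846154=0.1666; V=0.936884+0.196873+0.166585=1.3003
k=5 load: inc=0.166585, refl=0.166585·0.777778=0.1296; V=1.133757+0.166585+0.129566=1.4299
k=6 src: inc=0.129566, refl=0.129566·0.846154=0.1096; V=1.300342+0.129566+0.109633=1.5395
k=7 load: inc=0.109633, refl=0.109633·0.777778=0.0853; V=1.429908+0.109633+0.085270=1.6248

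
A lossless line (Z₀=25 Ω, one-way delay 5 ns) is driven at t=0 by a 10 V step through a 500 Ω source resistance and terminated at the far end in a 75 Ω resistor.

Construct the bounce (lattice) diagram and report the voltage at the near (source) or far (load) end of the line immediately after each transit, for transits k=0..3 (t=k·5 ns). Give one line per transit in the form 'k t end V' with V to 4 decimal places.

0 0 source 0.4762
1 5 load 0.7143
2 10 source 0.9297
3 15 load 1.0374

Γ_L=0.500000, Γ_S=0.904762; launch V₁=10·25/525=0.476190
k=0 src: V=0.4762
k=1 load: inc=0.476190, refl=0.476190·0.500000=0.2381; V=0.000000+0.476190+0.238095=0.7143
k=2 src: inc=0.238095, refl=0.238095·0.904762=0.2154; V=0.476190+0.238095+0.215420=0.9297
k=3 load: inc=0.215420, refl=0.215420·0.500000=0.1077; V=0.714286+0.215420+0.107710=1.0374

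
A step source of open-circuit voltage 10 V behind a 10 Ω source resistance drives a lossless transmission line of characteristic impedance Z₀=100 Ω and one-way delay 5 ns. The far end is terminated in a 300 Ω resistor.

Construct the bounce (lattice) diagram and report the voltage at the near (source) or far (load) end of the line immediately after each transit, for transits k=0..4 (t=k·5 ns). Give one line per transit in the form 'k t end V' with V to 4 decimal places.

Γ_L=0.500000, Γ_S=-0.818182; launch V₁=10·100/110=9.090909
k=0 src: V=9.0909
k=1 load: inc=9.090909, refl=9.090909·0.500000=4.5455; V=0.000000+9.090909+4.545455=13.6364
k=2 src: inc=4.545455, refl=4.545455·-0.818182=-3.7190; V=9.090909+4.545455+-3.719008=9.9174
k=3 load: inc=-3.719008, refl=-3.719008·0.500000=-1.8595; V=13.636364+-3.719008+-1.859504=8.0579
k=4 src: inc=-1.859504, refl=-1.859504·-0.818182=1.5214; V=9.917355+-1.859504+1.521412=9.5793

0 0 source 9.0909
1 5 load 13.6364
2 10 source 9.9174
3 15 load 8.0579
4 20 source 9.5793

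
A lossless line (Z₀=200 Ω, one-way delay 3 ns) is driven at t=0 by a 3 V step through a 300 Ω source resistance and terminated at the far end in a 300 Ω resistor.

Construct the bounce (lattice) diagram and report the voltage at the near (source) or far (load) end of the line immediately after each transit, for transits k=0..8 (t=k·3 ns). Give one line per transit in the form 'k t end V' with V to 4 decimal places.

0 0 source 1.2000
1 3 load 1.4400
2 6 source 1.4880
3 9 load 1.4976
4 12 source 1.4995
5 15 load 1.4999
6 18 source 1.5000
7 21 load 1.5000
8 24 source 1.5000

Γ_L=0.200000, Γ_S=0.200000; launch V₁=3·200/500=1.200000
k=0 src: V=1.2000
k=1 load: inc=1.200000, refl=1.200000·0.200000=0.2400; V=0.000000+1.200000+0.240000=1.4400
k=2 src: inc=0.240000, refl=0.240000·0.200000=0.0480; V=1.200000+0.240000+0.048000=1.4880
k=3 load: inc=0.048000, refl=0.048000·0.200000=0.0096; V=1.440000+0.048000+0.009600=1.4976
k=4 src: inc=0.009600, refl=0.009600·0.200000=0.0019; V=1.488000+0.009600+0.001920=1.4995
k=5 load: inc=0.001920, refl=0.001920·0.200000=0.0004; V=1.497600+0.001920+0.000384=1.4999
k=6 src: inc=0.000384, refl=0.000384·0.200000=0.0001; V=1.499520+0.000384+0.000077=1.5000
k=7 load: inc=0.000077, refl=0.000077·0.200000=0.0000; V=1.499904+0.000077+0.000015=1.5000
k=8 src: inc=0.000015, refl=0.000015·0.200000=0.0000; V=1.499981+0.000015+0.000003=1.5000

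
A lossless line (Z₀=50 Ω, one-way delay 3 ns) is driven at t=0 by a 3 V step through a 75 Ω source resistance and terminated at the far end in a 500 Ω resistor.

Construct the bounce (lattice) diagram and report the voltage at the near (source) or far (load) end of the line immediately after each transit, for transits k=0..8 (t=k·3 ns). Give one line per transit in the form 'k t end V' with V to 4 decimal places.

0 0 source 1.2000
1 3 load 2.1818
2 6 source 2.3782
3 9 load 2.5388
4 12 source 2.5710
5 15 load 2.5973
6 18 source 2.6025
7 21 load 2.6068
8 24 source 2.6077

Γ_L=0.818182, Γ_S=0.200000; launch V₁=3·50/125=1.200000
k=0 src: V=1.2000
k=1 load: inc=1.200000, refl=1.200000·0.818182=0.9818; V=0.000000+1.200000+0.981818=2.1818
k=2 src: inc=0.981818, refl=0.981818·0.200000=0.1964; V=1.200000+0.981818+0.196364=2.3782
k=3 load: inc=0.196364, refl=0.196364·0.818182=0.1607; V=2.181818+0.196364+0.160661=2.5388
k=4 src: inc=0.160661, refl=0.160661·0.200000=0.0321; V=2.378182+0.160661+0.032132=2.5710
k=5 load: inc=0.032132, refl=0.032132·0.818182=0.0263; V=2.538843+0.032132+0.026290=2.5973
k=6 src: inc=0.026290, refl=0.026290·0.200000=0.0053; V=2.570975+0.026290+0.005258=2.6025
k=7 load: inc=0.005258, refl=0.005258·0.818182=0.0043; V=2.597265+0.005258+0.004302=2.6068
k=8 src: inc=0.004302, refl=0.004302·0.200000=0.0009; V=2.602523+0.004302+0.000860=2.6077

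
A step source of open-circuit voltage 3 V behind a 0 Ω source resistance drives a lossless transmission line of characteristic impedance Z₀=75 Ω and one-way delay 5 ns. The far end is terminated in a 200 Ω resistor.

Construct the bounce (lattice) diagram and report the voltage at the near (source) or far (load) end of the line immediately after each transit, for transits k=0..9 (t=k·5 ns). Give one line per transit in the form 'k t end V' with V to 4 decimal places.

0 0 source 3.0000
1 5 load 4.3636
2 10 source 3.0000
3 15 load 2.3802
4 20 source 3.0000
5 25 load 3.2817
6 30 source 3.0000
7 35 load 2.8719
8 40 source 3.0000
9 45 load 3.0582

Γ_L=0.454545, Γ_S=-1.000000; launch V₁=3·75/75=3.000000
k=0 src: V=3.0000
k=1 load: inc=3.000000, refl=3.000000·0.454545=1.3636; V=0.000000+3.000000+1.363636=4.3636
k=2 src: inc=1.363636, refl=1.363636·-1.000000=-1.3636; V=3.000000+1.363636+-1.363636=3.0000
k=3 load: inc=-1.363636, refl=-1.363636·0.454545=-0.6198; V=4.363636+-1.363636+-0.619835=2.3802
k=4 src: inc=-0.619835, refl=-0.619835·-1.000000=0.6198; V=3.000000+-0.619835+0.619835=3.0000
k=5 load: inc=0.619835, refl=0.619835·0.454545=0.2817; V=2.380165+0.619835+0.281743=3.2817
k=6 src: inc=0.281743, refl=0.281743·-1.000000=-0.2817; V=3.000000+0.281743+-0.281743=3.0000
k=7 load: inc=-0.281743, refl=-0.281743·0.454545=-0.1281; V=3.281743+-0.281743+-0.128065=2.8719
k=8 src: inc=-0.128065, refl=-0.128065·-1.000000=0.1281; V=3.000000+-0.128065+0.128065=3.0000
k=9 load: inc=0.128065, refl=0.128065·0.454545=0.0582; V=2.871935+0.128065+0.058211=3.0582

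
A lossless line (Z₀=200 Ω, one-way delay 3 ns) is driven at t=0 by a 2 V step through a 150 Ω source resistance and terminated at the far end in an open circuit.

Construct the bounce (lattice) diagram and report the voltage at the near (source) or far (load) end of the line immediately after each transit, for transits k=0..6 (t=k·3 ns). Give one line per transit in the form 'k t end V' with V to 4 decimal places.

Γ_L=1.000000, Γ_S=-0.142857; launch V₁=2·200/350=1.142857
k=0 src: V=1.1429
k=1 load: inc=1.142857, refl=1.142857·1.000000=1.1429; V=0.000000+1.142857+1.142857=2.2857
k=2 src: inc=1.142857, refl=1.142857·-0.142857=-0.1633; V=1.142857+1.142857+-0.163265=2.1224
k=3 load: inc=-0.163265, refl=-0.163265·1.000000=-0.1633; V=2.285714+-0.163265+-0.163265=1.9592
k=4 src: inc=-0.163265, refl=-0.163265·-0.142857=0.0233; V=2.122449+-0.163265+0.023324=1.9825
k=5 load: inc=0.023324, refl=0.023324·1.000000=0.0233; V=1.959184+0.023324+0.023324=2.0058
k=6 src: inc=0.023324, refl=0.023324·-0.142857=-0.0033; V=1.982507+0.023324+-0.003332=2.0025

0 0 source 1.1429
1 3 load 2.2857
2 6 source 2.1224
3 9 load 1.9592
4 12 source 1.9825
5 15 load 2.0058
6 18 source 2.0025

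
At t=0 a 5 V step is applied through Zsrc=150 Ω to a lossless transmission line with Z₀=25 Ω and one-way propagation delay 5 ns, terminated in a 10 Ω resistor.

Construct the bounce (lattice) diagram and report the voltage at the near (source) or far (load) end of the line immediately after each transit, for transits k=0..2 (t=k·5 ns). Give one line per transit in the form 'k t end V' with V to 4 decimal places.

Γ_L=-0.428571, Γ_S=0.714286; launch V₁=5·25/175=0.714286
k=0 src: V=0.7143
k=1 load: inc=0.714286, refl=0.714286·-0.428571=-0.3061; V=0.000000+0.714286+-0.306122=0.4082
k=2 src: inc=-0.306122, refl=-0.306122·0.714286=-0.2187; V=0.714286+-0.306122+-0.218659=0.1895

0 0 source 0.7143
1 5 load 0.4082
2 10 source 0.1895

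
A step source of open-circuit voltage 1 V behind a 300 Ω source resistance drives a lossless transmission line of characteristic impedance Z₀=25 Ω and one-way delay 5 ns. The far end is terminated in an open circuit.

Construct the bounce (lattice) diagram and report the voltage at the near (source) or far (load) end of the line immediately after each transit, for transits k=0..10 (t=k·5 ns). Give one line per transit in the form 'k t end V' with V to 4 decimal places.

Γ_L=1.000000, Γ_S=0.846154; launch V₁=1·25/325=0.076923
k=0 src: V=0.0769
k=1 load: inc=0.076923, refl=0.076923·1.000000=0.0769; V=0.000000+0.076923+0.076923=0.1538
k=2 src: inc=0.076923, refl=0.076923·0.846154=0.0651; V=0.076923+0.076923+0.065089=0.2189
k=3 load: inc=0.065089, refl=0.065089·1.000000=0.0651; V=0.153846+0.065089+0.065089=0.2840
k=4 src: inc=0.065089, refl=0.065089·0.846154=0.0551; V=0.218935+0.065089+0.055075=0.3391
k=5 load: inc=0.055075, refl=0.055075·1.000000=0.0551; V=0.284024+0.055075+0.055075=0.3942
k=6 src: inc=0.055075, refl=0.055075·0.846154=0.0466; V=0.339099+0.055075+0.046602=0.4408
k=7 load: inc=0.046602, refl=0.046602·1.000000=0.0466; V=0.394174+0.046602+0.046602=0.4874
k=8 src: inc=0.046602, refl=0.046602·0.846154=0.0394; V=0.440776+0.046602+0.039432=0.5268
k=9 load: inc=0.039432, refl=0.039432·1.000000=0.0394; V=0.487378+0.039432+0.039432=0.5662
k=10 src: inc=0.039432, refl=0.039432·0.846154=0.0334; V=0.526810+0.039432+0.033366=0.5996

0 0 source 0.0769
1 5 load 0.1538
2 10 source 0.2189
3 15 load 0.2840
4 20 source 0.3391
5 25 load 0.3942
6 30 source 0.4408
7 35 load 0.4874
8 40 source 0.5268
9 45 load 0.5662
10 50 source 0.5996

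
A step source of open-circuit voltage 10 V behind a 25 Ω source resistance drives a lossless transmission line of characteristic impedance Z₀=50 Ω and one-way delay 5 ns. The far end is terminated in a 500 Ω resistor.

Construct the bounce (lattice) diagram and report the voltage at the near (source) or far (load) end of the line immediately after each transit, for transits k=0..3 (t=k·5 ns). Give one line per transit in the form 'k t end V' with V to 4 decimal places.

Γ_L=0.818182, Γ_S=-0.333333; launch V₁=10·50/75=6.666667
k=0 src: V=6.6667
k=1 load: inc=6.666667, refl=6.666667·0.818182=5.4545; V=0.000000+6.666667+5.454545=12.1212
k=2 src: inc=5.454545, refl=5.454545·-0.333333=-1.8182; V=6.666667+5.454545+-1.818182=10.3030
k=3 load: inc=-1.818182, refl=-1.818182·0.818182=-1.4876; V=12.121212+-1.818182+-1.487603=8.8154

0 0 source 6.6667
1 5 load 12.1212
2 10 source 10.3030
3 15 load 8.8154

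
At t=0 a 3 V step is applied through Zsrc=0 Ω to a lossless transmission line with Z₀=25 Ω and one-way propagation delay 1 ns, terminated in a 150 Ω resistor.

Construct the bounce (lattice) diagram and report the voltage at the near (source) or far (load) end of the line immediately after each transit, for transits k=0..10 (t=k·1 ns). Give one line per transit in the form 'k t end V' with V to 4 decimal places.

Γ_L=0.714286, Γ_S=-1.000000; launch V₁=3·25/25=3.000000
k=0 src: V=3.0000
k=1 load: inc=3.000000, refl=3.000000·0.714286=2.1429; V=0.000000+3.000000+2.142857=5.1429
k=2 src: inc=2.142857, refl=2.142857·-1.000000=-2.1429; V=3.000000+2.142857+-2.142857=3.0000
k=3 load: inc=-2.142857, refl=-2.142857·0.714286=-1.5306; V=5.142857+-2.142857+-1.530612=1.4694
k=4 src: inc=-1.530612, refl=-1.530612·-1.000000=1.5306; V=3.000000+-1.530612+1.530612=3.0000
k=5 load: inc=1.530612, refl=1.530612·0.714286=1.0933; V=1.469388+1.530612+1.093294=4.0933
k=6 src: inc=1.093294, refl=1.093294·-1.000000=-1.0933; V=3.000000+1.093294+-1.093294=3.0000
k=7 load: inc=-1.093294, refl=-1.093294·0.714286=-0.7809; V=4.093294+-1.093294+-0.780925=2.2191
k=8 src: inc=-0.780925, refl=-0.780925·-1.000000=0.7809; V=3.000000+-0.780925+0.780925=3.0000
k=9 load: inc=0.780925, refl=0.780925·0.714286=0.5578; V=2.219075+0.780925+0.557803=3.5578
k=10 src: inc=0.557803, refl=0.557803·-1.000000=-0.5578; V=3.000000+0.557803+-0.557803=3.0000

0 0 source 3.0000
1 1 load 5.1429
2 2 source 3.0000
3 3 load 1.4694
4 4 source 3.0000
5 5 load 4.0933
6 6 source 3.0000
7 7 load 2.2191
8 8 source 3.0000
9 9 load 3.5578
10 10 source 3.0000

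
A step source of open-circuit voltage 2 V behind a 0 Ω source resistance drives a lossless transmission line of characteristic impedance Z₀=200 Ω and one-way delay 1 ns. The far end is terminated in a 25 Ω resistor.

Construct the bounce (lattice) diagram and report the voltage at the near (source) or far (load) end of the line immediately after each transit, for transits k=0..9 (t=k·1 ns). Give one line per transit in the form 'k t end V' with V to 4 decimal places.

0 0 source 2.0000
1 1 load 0.4444
2 2 source 2.0000
3 3 load 0.7901
4 4 source 2.0000
5 5 load 1.0590
6 6 source 2.0000
7 7 load 1.2681
8 8 source 2.0000
9 9 load 1.4307

Γ_L=-0.777778, Γ_S=-1.000000; launch V₁=2·200/200=2.000000
k=0 src: V=2.0000
k=1 load: inc=2.000000, refl=2.000000·-0.777778=-1.5556; V=0.000000+2.000000+-1.555556=0.4444
k=2 src: inc=-1.555556, refl=-1.555556·-1.000000=1.5556; V=2.000000+-1.555556+1.555556=2.0000
k=3 load: inc=1.555556, refl=1.555556·-0.777778=-1.2099; V=0.444444+1.555556+-1.209877=0.7901
k=4 src: inc=-1.209877, refl=-1.209877·-1.000000=1.2099; V=2.000000+-1.209877+1.209877=2.0000
k=5 load: inc=1.209877, refl=1.209877·-0.777778=-0.9410; V=0.790123+1.209877+-0.941015=1.0590
k=6 src: inc=-0.941015, refl=-0.941015·-1.000000=0.9410; V=2.000000+-0.941015+0.941015=2.0000
k=7 load: inc=0.941015, refl=0.941015·-0.777778=-0.7319; V=1.058985+0.941015+-0.731901=1.2681
k=8 src: inc=-0.731901, refl=-0.731901·-1.000000=0.7319; V=2.000000+-0.731901+0.731901=2.0000
k=9 load: inc=0.731901, refl=0.731901·-0.777778=-0.5693; V=1.268099+0.731901+-0.569256=1.4307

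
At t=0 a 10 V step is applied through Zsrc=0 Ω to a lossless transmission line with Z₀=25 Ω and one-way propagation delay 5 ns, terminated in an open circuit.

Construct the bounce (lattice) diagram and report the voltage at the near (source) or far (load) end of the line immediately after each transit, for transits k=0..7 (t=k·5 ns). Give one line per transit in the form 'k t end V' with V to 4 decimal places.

0 0 source 10.0000
1 5 load 20.0000
2 10 source 10.0000
3 15 load 0.0000
4 20 source 10.0000
5 25 load 20.0000
6 30 source 10.0000
7 35 load 0.0000

Γ_L=1.000000, Γ_S=-1.000000; launch V₁=10·25/25=10.000000
k=0 src: V=10.0000
k=1 load: inc=10.000000, refl=10.000000·1.000000=10.0000; V=0.000000+10.000000+10.000000=20.0000
k=2 src: inc=10.000000, refl=10.000000·-1.000000=-10.0000; V=10.000000+10.000000+-10.000000=10.0000
k=3 load: inc=-10.000000, refl=-10.000000·1.000000=-10.0000; V=20.000000+-10.000000+-10.000000=0.0000
k=4 src: inc=-10.000000, refl=-10.000000·-1.000000=10.0000; V=10.000000+-10.000000+10.000000=10.0000
k=5 load: inc=10.000000, refl=10.000000·1.000000=10.0000; V=0.000000+10.000000+10.000000=20.0000
k=6 src: inc=10.000000, refl=10.000000·-1.000000=-10.0000; V=10.000000+10.000000+-10.000000=10.0000
k=7 load: inc=-10.000000, refl=-10.000000·1.000000=-10.0000; V=20.000000+-10.000000+-10.000000=0.0000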